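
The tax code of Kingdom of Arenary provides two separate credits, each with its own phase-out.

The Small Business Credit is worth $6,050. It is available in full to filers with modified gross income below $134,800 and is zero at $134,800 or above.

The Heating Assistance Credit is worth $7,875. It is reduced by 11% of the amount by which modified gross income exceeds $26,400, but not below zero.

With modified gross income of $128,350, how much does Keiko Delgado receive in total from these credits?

Small Business Credit: $128,350 is below the $134,800 cutoff, so the full $6,050 applies.
Heating Assistance Credit: 11% of the $101,950 excess over $26,400 is $11,214.50 ≥ base, so the credit is $0.
Total: $6,050 + $0 = $6,050.

$6,050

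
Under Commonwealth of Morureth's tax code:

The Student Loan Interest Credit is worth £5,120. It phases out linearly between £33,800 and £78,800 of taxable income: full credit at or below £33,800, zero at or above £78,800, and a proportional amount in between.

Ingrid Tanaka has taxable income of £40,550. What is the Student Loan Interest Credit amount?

£4,352

Student Loan Interest Credit: £40,550 is £6,750 into a £45,000 phase-out range, leaving 38,250/45,000 of the credit: £5,120 × 38,250/45,000 = £4,352.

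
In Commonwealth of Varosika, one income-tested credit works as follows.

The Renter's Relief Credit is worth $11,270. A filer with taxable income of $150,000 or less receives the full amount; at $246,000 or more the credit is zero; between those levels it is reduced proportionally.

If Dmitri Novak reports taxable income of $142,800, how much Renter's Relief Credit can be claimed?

Renter's Relief Credit: $142,800 is at or below the $150,000 threshold, so the full $11,270 applies.

$11,270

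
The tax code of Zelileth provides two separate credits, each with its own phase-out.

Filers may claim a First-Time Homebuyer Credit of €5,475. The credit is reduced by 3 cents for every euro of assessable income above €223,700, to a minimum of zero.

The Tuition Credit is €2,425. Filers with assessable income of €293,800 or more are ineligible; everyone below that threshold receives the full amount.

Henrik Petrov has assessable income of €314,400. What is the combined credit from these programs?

First-Time Homebuyer Credit: 3% of the €90,700 excess over €223,700 is €2,721; credit = €5,475 − €2,721 = €2,754.
Tuition Credit: €314,400 meets or exceeds the €293,800 cutoff, so the credit is €0.
Total: €2,754 + €0 = €2,754.

€2,754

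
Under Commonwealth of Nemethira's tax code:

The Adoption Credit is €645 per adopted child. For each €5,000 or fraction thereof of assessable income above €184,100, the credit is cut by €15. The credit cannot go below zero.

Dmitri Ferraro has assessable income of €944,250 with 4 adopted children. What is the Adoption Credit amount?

€285

Adoption Credit: base = 4 × €645 = €2,580. income exceeds €184,100 by €760,150, which is 153 full-or-partial €5,000 increments; reduction = 153 × €15 = €2,295, leaving €285.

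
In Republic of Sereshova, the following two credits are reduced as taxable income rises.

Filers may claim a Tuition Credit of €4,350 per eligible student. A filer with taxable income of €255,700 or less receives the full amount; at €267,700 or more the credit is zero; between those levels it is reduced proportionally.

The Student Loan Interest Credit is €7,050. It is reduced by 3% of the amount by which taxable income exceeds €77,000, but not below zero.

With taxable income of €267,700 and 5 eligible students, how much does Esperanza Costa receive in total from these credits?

€1,329

Tuition Credit: base = 5 × €4,350 = €21,750. €267,700 is at or above €267,700, so the credit is €0.
Student Loan Interest Credit: 3% of the €190,700 excess over €77,000 is €5,721; credit = €7,050 − €5,721 = €1,329.
Total: €0 + €1,329 = €1,329.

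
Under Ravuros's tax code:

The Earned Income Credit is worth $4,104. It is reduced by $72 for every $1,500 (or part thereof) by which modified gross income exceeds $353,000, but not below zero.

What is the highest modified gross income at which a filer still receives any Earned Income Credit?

$437,000

After 56 increments the reduction is 56 × $72 = $4,032, leaving $72; one more increment wipes it out. Increment 56 ends at excess 56 × $1,500 = $84,000, so the highest qualifying income is $353,000 + $84,000 = $437,000.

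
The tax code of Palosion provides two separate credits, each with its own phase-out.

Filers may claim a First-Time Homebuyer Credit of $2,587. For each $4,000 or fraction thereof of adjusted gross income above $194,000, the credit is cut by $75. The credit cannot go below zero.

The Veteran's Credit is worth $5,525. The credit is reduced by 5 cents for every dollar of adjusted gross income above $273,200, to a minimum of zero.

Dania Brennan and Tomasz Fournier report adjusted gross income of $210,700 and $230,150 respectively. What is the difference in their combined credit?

$375

Dania ($210,700): First-Time Homebuyer Credit: income exceeds $194,000 by $16,700, which is 5 full-or-partial $4,000 increments; reduction = 5 × $75 = $375, leaving $2,212. Veteran's Credit: $210,700 is at or below the $273,200 threshold, so the full $5,525 applies. total $2,212 + $5,525 = $7,737
Tomasz ($230,150): First-Time Homebuyer Credit: income exceeds $194,000 by $36,150, which is 10 full-or-partial $4,000 increments; reduction = 10 × $75 = $750, leaving $1,837. Veteran's Credit: $230,150 is at or below the $273,200 threshold, so the full $5,525 applies. total $1,837 + $5,525 = $7,362
Difference: |$7,737 − $7,362| = $375.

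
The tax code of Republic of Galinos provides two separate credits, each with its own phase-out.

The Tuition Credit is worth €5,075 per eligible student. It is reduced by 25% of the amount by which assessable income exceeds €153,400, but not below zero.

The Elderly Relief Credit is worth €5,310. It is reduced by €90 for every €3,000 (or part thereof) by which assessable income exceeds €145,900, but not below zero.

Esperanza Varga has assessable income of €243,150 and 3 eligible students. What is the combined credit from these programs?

Tuition Credit: base = 3 × €5,075 = €15,225. 25% of the €89,750 excess over €153,400 is €22,437.50 ≥ base, so the credit is €0.
Elderly Relief Credit: income exceeds €145,900 by €97,250, which is 33 full-or-partial €3,000 increments; reduction = 33 × €90 = €2,970, leaving €2,340.
Total: €0 + €2,340 = €2,340.

€2,340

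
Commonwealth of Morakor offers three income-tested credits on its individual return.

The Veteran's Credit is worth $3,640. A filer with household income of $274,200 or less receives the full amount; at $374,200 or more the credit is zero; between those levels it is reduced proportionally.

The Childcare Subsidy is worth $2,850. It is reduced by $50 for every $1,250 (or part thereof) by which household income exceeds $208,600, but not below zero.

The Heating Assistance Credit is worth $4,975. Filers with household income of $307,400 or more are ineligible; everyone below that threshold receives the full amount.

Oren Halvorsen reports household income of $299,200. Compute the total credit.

$7,705

Veteran's Credit: $299,200 is $25,000 into a $100,000 phase-out range, leaving 75,000/100,000 of the credit: $3,640 × 75,000/100,000 = $2,730.
Childcare Subsidy: income exceeds $208,600 by $90,600 → 73 increments × $50 = $3,650 ≥ base, so the credit is $0.
Heating Assistance Credit: $299,200 is below the $307,400 cutoff, so the full $4,975 applies.
Total: $2,730 + $0 + $4,975 = $7,705.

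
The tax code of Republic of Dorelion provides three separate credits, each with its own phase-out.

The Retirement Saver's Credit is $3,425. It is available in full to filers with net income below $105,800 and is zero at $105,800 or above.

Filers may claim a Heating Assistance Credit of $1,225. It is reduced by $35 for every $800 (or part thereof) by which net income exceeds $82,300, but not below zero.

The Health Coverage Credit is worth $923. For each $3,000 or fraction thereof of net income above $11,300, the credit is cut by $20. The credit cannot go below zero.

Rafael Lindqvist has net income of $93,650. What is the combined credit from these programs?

Retirement Saver's Credit: $93,650 is below the $105,800 cutoff, so the full $3,425 applies.
Heating Assistance Credit: income exceeds $82,300 by $11,350, which is 15 full-or-partial $800 increments; reduction = 15 × $35 = $525, leaving $700.
Health Coverage Credit: income exceeds $11,300 by $82,350, which is 28 full-or-partial $3,000 increments; reduction = 28 × $20 = $560, leaving $363.
Total: $3,425 + $700 + $363 = $4,488.

$4,488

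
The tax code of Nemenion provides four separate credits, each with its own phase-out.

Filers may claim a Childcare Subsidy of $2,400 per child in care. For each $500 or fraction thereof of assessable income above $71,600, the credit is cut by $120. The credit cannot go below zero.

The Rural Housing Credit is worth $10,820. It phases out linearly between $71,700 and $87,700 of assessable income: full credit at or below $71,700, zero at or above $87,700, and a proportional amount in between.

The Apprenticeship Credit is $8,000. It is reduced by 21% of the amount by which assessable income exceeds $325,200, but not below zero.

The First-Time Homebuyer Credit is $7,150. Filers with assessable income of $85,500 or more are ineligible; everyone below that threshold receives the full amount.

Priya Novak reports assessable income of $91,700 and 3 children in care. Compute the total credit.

$10,280

Childcare Subsidy: base = 3 × $2,400 = $7,200. income exceeds $71,600 by $20,100, which is 41 full-or-partial $500 increments; reduction = 41 × $120 = $4,920, leaving $2,280.
Rural Housing Credit: $91,700 is at or above $87,700, so the credit is $0.
Apprenticeship Credit: $91,700 is at or below the $325,200 threshold, so the full $8,000 applies.
First-Time Homebuyer Credit: $91,700 meets or exceeds the $85,500 cutoff, so the credit is $0.
Total: $2,280 + $0 + $8,000 + $0 = $10,280.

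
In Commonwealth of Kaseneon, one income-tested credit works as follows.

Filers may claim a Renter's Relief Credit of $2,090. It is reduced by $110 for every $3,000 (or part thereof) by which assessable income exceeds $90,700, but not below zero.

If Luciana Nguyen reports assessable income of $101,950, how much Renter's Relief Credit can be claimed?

$1,650

Renter's Relief Credit: income exceeds $90,700 by $11,250, which is 4 full-or-partial $3,000 increments; reduction = 4 × $110 = $440, leaving $1,650.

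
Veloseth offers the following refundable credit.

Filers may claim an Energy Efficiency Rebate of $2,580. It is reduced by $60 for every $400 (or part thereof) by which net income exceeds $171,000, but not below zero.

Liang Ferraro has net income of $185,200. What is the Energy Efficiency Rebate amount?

Energy Efficiency Rebate: income exceeds $171,000 by $14,200, which is 36 full-or-partial $400 increments; reduction = 36 × $60 = $2,160, leaving $420.

$420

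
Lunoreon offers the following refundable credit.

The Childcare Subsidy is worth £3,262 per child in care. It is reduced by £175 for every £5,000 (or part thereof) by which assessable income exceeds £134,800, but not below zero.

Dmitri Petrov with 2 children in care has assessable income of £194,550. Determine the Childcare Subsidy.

£4,424

Childcare Subsidy: base = 2 × £3,262 = £6,524. income exceeds £134,800 by £59,750, which is 12 full-or-partial £5,000 increments; reduction = 12 × £175 = £2,100, leaving £4,424.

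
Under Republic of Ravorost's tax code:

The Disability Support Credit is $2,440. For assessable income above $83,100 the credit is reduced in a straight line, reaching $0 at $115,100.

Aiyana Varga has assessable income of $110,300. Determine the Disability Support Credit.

Disability Support Credit: $110,300 is $27,200 into a $32,000 phase-out range, leaving 4,800/32,000 of the credit: $2,440 × 4,800/32,000 = $366.

$366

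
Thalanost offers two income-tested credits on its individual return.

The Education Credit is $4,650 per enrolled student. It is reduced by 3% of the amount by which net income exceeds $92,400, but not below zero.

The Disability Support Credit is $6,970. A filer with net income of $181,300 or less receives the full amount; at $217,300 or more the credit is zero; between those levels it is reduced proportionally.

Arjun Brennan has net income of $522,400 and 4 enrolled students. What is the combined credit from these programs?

$5,700

Education Credit: base = 4 × $4,650 = $18,600. 3% of the $430,000 excess over $92,400 is $12,900; credit = $18,600 − $12,900 = $5,700.
Disability Support Credit: $522,400 is at or above $217,300, so the credit is $0.
Total: $5,700 + $0 = $5,700.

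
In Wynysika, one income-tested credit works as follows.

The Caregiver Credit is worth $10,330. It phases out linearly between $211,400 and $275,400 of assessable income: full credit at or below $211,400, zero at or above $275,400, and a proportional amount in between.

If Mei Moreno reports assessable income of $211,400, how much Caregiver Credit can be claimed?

$10,330

Caregiver Credit: $211,400 is at or below the $211,400 threshold, so the full $10,330 applies.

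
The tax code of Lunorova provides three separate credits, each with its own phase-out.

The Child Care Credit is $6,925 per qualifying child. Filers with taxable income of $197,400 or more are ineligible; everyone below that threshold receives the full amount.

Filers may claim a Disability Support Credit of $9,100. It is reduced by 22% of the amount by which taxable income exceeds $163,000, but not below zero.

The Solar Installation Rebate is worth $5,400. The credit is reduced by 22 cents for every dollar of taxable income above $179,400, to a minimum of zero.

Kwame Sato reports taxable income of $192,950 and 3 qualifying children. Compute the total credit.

Child Care Credit: base = 3 × $6,925 = $20,775. $192,950 is below the $197,400 cutoff, so the full $20,775 applies.
Disability Support Credit: 22% of the $29,950 excess over $163,000 is $6,589; credit = $9,100 − $6,589 = $2,511.
Solar Installation Rebate: 22% of the $13,550 excess over $179,400 is $2,981; credit = $5,400 − $2,981 = $2,419.
Total: $20,775 + $2,511 + $2,419 = $25,705.

$25,705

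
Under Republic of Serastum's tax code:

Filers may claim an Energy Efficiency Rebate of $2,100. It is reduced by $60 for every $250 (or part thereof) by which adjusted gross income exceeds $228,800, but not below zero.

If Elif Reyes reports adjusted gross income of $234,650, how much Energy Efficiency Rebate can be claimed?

$660

Energy Efficiency Rebate: income exceeds $228,800 by $5,850, which is 24 full-or-partial $250 increments; reduction = 24 × $60 = $1,440, leaving $660.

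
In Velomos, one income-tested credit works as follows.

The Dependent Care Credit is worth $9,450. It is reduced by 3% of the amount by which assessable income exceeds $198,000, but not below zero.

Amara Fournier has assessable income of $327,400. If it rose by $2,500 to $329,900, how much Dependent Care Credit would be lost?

$75

At $327,400 — 3% of the $129,400 excess over $198,000 is $3,882; credit = $9,450 − $3,882 = $5,568.
At $329,900 — 3% of the $131,900 excess over $198,000 is $3,957; credit = $9,450 − $3,957 = $5,493.
Lost: $5,568 − $5,493 = $75.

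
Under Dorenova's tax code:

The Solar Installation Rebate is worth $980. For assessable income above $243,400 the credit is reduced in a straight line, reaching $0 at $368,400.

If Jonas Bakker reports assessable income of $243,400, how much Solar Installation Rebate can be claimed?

Solar Installation Rebate: $243,400 is at or below the $243,400 threshold, so the full $980 applies.

$980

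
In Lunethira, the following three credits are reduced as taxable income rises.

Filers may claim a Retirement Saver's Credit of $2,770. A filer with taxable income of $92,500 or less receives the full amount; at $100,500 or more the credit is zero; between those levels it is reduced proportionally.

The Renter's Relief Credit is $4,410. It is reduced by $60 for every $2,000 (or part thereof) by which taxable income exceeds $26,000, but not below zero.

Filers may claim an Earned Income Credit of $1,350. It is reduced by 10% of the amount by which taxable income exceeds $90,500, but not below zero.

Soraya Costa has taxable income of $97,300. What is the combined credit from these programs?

$4,028

Retirement Saver's Credit: $97,300 is $4,800 into a $8,000 phase-out range, leaving 3,200/8,000 of the credit: $2,770 × 3,200/8,000 = $1,108.
Renter's Relief Credit: income exceeds $26,000 by $71,300, which is 36 full-or-partial $2,000 increments; reduction = 36 × $60 = $2,160, leaving $2,250.
Earned Income Credit: 10% of the $6,800 excess over $90,500 is $680; credit = $1,350 − $680 = $670.
Total: $1,108 + $2,250 + $670 = $4,028.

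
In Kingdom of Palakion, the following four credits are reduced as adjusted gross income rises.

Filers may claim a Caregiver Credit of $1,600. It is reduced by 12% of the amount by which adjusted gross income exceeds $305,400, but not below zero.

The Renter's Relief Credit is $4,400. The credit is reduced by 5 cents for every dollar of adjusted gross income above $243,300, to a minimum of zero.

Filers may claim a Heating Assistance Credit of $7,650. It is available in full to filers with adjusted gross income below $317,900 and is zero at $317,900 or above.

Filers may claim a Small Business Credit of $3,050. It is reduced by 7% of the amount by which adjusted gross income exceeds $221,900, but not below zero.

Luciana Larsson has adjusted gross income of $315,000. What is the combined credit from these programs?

$8,913

Caregiver Credit: 12% of the $9,600 excess over $305,400 is $1,152; credit = $1,600 − $1,152 = $448.
Renter's Relief Credit: 5% of the $71,700 excess over $243,300 is $3,585; credit = $4,400 − $3,585 = $815.
Heating Assistance Credit: $315,000 is below the $317,900 cutoff, so the full $7,650 applies.
Small Business Credit: 7% of the $93,100 excess over $221,900 is $6,517 ≥ base, so the credit is $0.
Total: $448 + $815 + $7,650 + $0 = $8,913.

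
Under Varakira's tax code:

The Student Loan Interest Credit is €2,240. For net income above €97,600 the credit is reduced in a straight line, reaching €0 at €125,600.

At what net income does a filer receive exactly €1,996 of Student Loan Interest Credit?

€100,650

€1,996 is 1,996/2,240 of the full €2,240, so 244/2,240 of the €28,000 range has been used: income = €97,600 + €28,000 × 244/2,240 = €100,650.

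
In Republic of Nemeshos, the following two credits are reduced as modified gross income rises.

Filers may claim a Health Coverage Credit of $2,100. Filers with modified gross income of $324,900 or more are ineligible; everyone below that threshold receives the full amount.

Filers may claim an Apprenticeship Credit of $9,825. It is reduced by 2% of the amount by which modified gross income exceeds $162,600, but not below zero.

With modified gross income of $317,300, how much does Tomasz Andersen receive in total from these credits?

$8,831

Health Coverage Credit: $317,300 is below the $324,900 cutoff, so the full $2,100 applies.
Apprenticeship Credit: 2% of the $154,700 excess over $162,600 is $3,094; credit = $9,825 − $3,094 = $6,731.
Total: $2,100 + $6,731 = $8,831.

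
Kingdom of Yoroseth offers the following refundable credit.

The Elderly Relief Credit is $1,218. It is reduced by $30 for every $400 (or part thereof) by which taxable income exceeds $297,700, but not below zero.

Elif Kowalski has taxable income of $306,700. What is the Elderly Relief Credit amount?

Elderly Relief Credit: income exceeds $297,700 by $9,000, which is 23 full-or-partial $400 increments; reduction = 23 × $30 = $690, leaving $528.

$528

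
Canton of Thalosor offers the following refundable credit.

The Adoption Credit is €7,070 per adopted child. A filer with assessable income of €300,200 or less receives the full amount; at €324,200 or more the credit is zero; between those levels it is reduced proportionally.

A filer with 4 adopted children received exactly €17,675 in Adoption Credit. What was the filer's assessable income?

€309,200

Full credit = 4 × €7,070 = €28,280.
€17,675 is 17,675/28,280 of the full €28,280, so 10,605/28,280 of the €24,000 range has been used: income = €300,200 + €24,000 × 10,605/28,280 = €309,200.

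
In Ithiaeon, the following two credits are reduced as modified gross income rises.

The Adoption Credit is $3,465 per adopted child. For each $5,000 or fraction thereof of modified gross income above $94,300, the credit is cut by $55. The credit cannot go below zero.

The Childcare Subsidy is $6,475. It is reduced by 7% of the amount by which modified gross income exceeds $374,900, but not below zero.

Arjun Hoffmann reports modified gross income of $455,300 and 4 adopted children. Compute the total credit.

$10,692

Adoption Credit: base = 4 × $3,465 = $13,860. income exceeds $94,300 by $361,000, which is 73 full-or-partial $5,000 increments; reduction = 73 × $55 = $4,015, leaving $9,845.
Childcare Subsidy: 7% of the $80,400 excess over $374,900 is $5,628; credit = $6,475 − $5,628 = $847.
Total: $9,845 + $847 = $10,692.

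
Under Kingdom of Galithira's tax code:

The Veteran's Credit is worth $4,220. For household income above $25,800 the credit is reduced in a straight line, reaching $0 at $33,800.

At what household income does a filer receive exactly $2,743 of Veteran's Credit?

$28,600

$2,743 is 2,743/4,220 of the full $4,220, so 1,477/4,220 of the $8,000 range has been used: income = $25,800 + $8,000 × 1,477/4,220 = $28,600.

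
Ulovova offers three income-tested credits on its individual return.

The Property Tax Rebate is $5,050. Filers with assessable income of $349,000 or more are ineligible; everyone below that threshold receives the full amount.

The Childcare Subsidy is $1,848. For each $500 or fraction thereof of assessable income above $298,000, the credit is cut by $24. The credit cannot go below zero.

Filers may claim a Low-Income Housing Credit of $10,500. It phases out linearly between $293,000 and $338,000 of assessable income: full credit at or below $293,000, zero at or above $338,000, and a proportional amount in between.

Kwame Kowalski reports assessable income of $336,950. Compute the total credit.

Property Tax Rebate: $336,950 is below the $349,000 cutoff, so the full $5,050 applies.
Childcare Subsidy: income exceeds $298,000 by $38,950 → 78 increments × $24 = $1,872 ≥ base, so the credit is $0.
Low-Income Housing Credit: $336,950 is $43,950 into a $45,000 phase-out range, leaving 1,050/45,000 of the credit: $10,500 × 1,050/45,000 = $245.
Total: $5,050 + $0 + $245 = $5,295.

$5,295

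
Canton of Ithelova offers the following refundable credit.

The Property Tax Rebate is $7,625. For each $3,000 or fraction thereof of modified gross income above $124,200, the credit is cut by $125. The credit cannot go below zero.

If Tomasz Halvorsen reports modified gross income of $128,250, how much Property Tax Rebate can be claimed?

$7,375

Property Tax Rebate: income exceeds $124,200 by $4,050, which is 2 full-or-partial $3,000 increments; reduction = 2 × $125 = $250, leaving $7,375.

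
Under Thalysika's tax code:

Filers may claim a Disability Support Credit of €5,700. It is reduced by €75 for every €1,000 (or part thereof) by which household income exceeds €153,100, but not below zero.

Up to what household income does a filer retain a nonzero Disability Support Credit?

After 75 increments the reduction is 75 × €75 = €5,625, leaving €75; one more increment wipes it out. Increment 75 ends at excess 75 × €1,000 = €75,000, so the highest qualifying income is €153,100 + €75,000 = €228,100.

€228,100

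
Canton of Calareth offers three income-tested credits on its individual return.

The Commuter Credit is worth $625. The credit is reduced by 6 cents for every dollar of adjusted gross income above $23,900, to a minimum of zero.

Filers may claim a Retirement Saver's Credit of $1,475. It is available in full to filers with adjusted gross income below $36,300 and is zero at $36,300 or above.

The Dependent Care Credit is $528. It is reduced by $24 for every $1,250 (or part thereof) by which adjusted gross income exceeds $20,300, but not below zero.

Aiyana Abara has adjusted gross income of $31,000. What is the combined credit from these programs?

$1,986

Commuter Credit: 6% of the $7,100 excess over $23,900 is $426; credit = $625 − $426 = $199.
Retirement Saver's Credit: $31,000 is below the $36,300 cutoff, so the full $1,475 applies.
Dependent Care Credit: income exceeds $20,300 by $10,700, which is 9 full-or-partial $1,250 increments; reduction = 9 × $24 = $216, leaving $312.
Total: $199 + $1,475 + $312 = $1,986.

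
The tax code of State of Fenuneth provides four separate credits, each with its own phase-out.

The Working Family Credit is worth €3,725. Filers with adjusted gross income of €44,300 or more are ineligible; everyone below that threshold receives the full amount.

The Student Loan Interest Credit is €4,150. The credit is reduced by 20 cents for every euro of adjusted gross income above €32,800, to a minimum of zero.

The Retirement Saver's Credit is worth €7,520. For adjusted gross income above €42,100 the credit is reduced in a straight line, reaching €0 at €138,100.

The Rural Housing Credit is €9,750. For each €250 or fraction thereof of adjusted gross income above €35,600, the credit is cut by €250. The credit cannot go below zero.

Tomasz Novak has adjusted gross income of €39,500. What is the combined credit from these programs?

Working Family Credit: €39,500 is below the €44,300 cutoff, so the full €3,725 applies.
Student Loan Interest Credit: 20% of the €6,700 excess over €32,800 is €1,340; credit = €4,150 − €1,340 = €2,810.
Retirement Saver's Credit: €39,500 is at or below the €42,100 threshold, so the full €7,520 applies.
Rural Housing Credit: income exceeds €35,600 by €3,900, which is 16 full-or-partial €250 increments; reduction = 16 × €250 = €4,000, leaving €5,750.
Total: €3,725 + €2,810 + €7,520 + €5,750 = €19,805.

€19,805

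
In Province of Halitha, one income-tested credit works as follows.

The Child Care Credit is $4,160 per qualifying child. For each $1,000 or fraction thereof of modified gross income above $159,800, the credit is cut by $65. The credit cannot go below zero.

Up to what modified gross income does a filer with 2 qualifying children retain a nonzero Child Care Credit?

$286,800

Full credit = 2 × $4,160 = $8,320.
After 127 increments the reduction is 127 × $65 = $8,255, leaving $65; one more increment wipes it out. Increment 127 ends at excess 127 × $1,000 = $127,000, so the highest qualifying income is $159,800 + $127,000 = $286,800.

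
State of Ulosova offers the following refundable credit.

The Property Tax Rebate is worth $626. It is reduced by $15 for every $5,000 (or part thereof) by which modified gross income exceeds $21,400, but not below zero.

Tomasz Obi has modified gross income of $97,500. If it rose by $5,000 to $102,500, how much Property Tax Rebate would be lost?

At $97,500 — income exceeds $21,400 by $76,100, which is 16 full-or-partial $5,000 increments; reduction = 16 × $15 = $240, leaving $386.
At $102,500 — income exceeds $21,400 by $81,100, which is 17 full-or-partial $5,000 increments; reduction = 17 × $15 = $255, leaving $371.
Lost: $386 − $371 = $15.

$15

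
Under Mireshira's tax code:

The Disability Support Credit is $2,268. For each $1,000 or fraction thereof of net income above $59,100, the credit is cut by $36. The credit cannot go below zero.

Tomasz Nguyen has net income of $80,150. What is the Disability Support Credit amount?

Disability Support Credit: income exceeds $59,100 by $21,050, which is 22 full-or-partial $1,000 increments; reduction = 22 × $36 = $792, leaving $1,476.

$1,476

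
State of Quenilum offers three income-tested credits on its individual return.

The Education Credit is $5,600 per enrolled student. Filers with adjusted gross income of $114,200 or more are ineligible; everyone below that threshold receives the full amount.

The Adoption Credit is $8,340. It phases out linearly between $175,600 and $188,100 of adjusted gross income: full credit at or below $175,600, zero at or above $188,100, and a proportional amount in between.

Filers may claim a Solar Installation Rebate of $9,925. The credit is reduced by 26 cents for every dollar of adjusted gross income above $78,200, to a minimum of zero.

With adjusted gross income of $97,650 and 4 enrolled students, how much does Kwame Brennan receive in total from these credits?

Education Credit: base = 4 × $5,600 = $22,400. $97,650 is below the $114,200 cutoff, so the full $22,400 applies.
Adoption Credit: $97,650 is at or below the $175,600 threshold, so the full $8,340 applies.
Solar Installation Rebate: 26% of the $19,450 excess over $78,200 is $5,057; credit = $9,925 − $5,057 = $4,868.
Total: $22,400 + $8,340 + $4,868 = $35,608.

$35,608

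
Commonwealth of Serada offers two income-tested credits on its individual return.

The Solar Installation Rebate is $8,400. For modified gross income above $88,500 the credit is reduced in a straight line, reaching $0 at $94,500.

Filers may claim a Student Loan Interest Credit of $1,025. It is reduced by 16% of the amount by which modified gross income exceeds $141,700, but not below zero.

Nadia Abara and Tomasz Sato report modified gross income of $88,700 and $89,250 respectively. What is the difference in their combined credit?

Nadia ($88,700): Solar Installation Rebate: $88,700 is $200 into a $6,000 phase-out range, leaving 5,800/6,000 of the credit: $8,400 × 5,800/6,000 = $8,120. Student Loan Interest Credit: $88,700 is at or below the $141,700 threshold, so the full $1,025 applies. total $8,120 + $1,025 = $9,145
Tomasz ($89,250): Solar Installation Rebate: $89,250 is $750 into a $6,000 phase-out range, leaving 5,250/6,000 of the credit: $8,400 × 5,250/6,000 = $7,350. Student Loan Interest Credit: $89,250 is at or below the $141,700 threshold, so the full $1,025 applies. total $7,350 + $1,025 = $8,375
Difference: |$9,145 − $8,375| = $770.

$770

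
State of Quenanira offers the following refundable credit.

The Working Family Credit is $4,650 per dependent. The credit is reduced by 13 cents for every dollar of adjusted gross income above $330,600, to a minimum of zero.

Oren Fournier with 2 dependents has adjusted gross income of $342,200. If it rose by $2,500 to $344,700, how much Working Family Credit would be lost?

$325

At $342,200 — base = 2 × $4,650 = $9,300. 13% of the $11,600 excess over $330,600 is $1,508; credit = $9,300 − $1,508 = $7,792.
At $344,700 — base = 2 × $4,650 = $9,300. 13% of the $14,100 excess over $330,600 is $1,833; credit = $9,300 − $1,833 = $7,467.
Lost: $7,792 − $7,467 = $325.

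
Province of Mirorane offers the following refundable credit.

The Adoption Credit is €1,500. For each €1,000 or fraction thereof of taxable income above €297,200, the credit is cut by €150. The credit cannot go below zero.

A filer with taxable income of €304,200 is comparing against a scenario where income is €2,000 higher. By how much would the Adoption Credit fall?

€300

At €304,200 — income exceeds €297,200 by €7,000, which is 7 full-or-partial €1,000 increments; reduction = 7 × €150 = €1,050, leaving €450.
At €306,200 — income exceeds €297,200 by €9,000, which is 9 full-or-partial €1,000 increments; reduction = 9 × €150 = €1,350, leaving €150.
Lost: €450 − €150 = €300.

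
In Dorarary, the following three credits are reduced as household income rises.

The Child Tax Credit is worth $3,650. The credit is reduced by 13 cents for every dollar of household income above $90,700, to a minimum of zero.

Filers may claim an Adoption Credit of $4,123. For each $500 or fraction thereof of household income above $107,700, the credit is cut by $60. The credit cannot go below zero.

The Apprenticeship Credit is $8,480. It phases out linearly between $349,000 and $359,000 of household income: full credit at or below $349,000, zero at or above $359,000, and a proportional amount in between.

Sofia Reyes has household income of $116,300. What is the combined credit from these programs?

Child Tax Credit: 13% of the $25,600 excess over $90,700 is $3,328; credit = $3,650 − $3,328 = $322.
Adoption Credit: income exceeds $107,700 by $8,600, which is 18 full-or-partial $500 increments; reduction = 18 × $60 = $1,080, leaving $3,043.
Apprenticeship Credit: $116,300 is at or below the $349,000 threshold, so the full $8,480 applies.
Total: $322 + $3,043 + $8,480 = $11,845.

$11,845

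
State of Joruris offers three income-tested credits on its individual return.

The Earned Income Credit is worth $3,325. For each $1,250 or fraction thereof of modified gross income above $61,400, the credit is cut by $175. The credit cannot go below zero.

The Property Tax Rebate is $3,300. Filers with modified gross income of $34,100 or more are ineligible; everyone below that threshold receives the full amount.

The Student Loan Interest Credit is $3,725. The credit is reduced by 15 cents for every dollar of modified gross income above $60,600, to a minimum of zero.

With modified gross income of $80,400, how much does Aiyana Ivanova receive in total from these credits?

Earned Income Credit: income exceeds $61,400 by $19,000, which is 16 full-or-partial $1,250 increments; reduction = 16 × $175 = $2,800, leaving $525.
Property Tax Rebate: $80,400 meets or exceeds the $34,100 cutoff, so the credit is $0.
Student Loan Interest Credit: 15% of the $19,800 excess over $60,600 is $2,970; credit = $3,725 − $2,970 = $755.
Total: $525 + $0 + $755 = $1,280.

$1,280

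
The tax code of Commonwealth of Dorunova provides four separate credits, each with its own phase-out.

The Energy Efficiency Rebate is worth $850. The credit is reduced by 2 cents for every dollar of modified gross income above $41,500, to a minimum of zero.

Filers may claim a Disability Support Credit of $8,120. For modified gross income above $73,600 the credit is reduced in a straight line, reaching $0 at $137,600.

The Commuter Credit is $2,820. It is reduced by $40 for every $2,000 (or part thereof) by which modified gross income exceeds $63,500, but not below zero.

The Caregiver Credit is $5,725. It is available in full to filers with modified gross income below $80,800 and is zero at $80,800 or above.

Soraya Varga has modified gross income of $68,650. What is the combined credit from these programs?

Energy Efficiency Rebate: 2% of the $27,150 excess over $41,500 is $543; credit = $850 − $543 = $307.
Disability Support Credit: $68,650 is at or below the $73,600 threshold, so the full $8,120 applies.
Commuter Credit: income exceeds $63,500 by $5,150, which is 3 full-or-partial $2,000 increments; reduction = 3 × $40 = $120, leaving $2,700.
Caregiver Credit: $68,650 is below the $80,800 cutoff, so the full $5,725 applies.
Total: $307 + $8,120 + $2,700 + $5,725 = $16,852.

$16,852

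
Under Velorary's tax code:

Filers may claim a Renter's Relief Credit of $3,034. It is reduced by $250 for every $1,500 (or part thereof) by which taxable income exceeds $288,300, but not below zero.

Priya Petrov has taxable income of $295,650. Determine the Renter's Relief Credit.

$1,784

Renter's Relief Credit: income exceeds $288,300 by $7,350, which is 5 full-or-partial $1,500 increments; reduction = 5 × $250 = $1,250, leaving $1,784.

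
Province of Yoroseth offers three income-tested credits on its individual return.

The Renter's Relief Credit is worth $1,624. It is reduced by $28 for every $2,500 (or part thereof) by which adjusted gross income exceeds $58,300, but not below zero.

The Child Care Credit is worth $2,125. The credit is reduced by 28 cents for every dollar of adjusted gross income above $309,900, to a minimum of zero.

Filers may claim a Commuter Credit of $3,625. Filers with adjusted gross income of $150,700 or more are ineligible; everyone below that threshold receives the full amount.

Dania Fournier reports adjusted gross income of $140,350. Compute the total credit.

$6,450

Renter's Relief Credit: income exceeds $58,300 by $82,050, which is 33 full-or-partial $2,500 increments; reduction = 33 × $28 = $924, leaving $700.
Child Care Credit: $140,350 is at or below the $309,900 threshold, so the full $2,125 applies.
Commuter Credit: $140,350 is below the $150,700 cutoff, so the full $3,625 applies.
Total: $700 + $2,125 + $3,625 = $6,450.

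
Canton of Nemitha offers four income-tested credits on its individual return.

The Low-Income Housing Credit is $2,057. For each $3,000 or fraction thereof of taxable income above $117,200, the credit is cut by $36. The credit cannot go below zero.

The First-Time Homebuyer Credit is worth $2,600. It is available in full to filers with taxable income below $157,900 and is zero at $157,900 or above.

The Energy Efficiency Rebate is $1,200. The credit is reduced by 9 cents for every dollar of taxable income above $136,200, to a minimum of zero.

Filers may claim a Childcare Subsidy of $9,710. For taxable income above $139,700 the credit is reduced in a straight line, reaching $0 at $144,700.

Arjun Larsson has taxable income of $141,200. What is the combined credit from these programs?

$11,916

Low-Income Housing Credit: income exceeds $117,200 by $24,000, which is 8 full-or-partial $3,000 increments; reduction = 8 × $36 = $288, leaving $1,769.
First-Time Homebuyer Credit: $141,200 is below the $157,900 cutoff, so the full $2,600 applies.
Energy Efficiency Rebate: 9% of the $5,000 excess over $136,200 is $450; credit = $1,200 − $450 = $750.
Childcare Subsidy: $141,200 is $1,500 into a $5,000 phase-out range, leaving 3,500/5,000 of the credit: $9,710 × 3,500/5,000 = $6,797.
Total: $1,769 + $2,600 + $750 + $6,797 = $11,916.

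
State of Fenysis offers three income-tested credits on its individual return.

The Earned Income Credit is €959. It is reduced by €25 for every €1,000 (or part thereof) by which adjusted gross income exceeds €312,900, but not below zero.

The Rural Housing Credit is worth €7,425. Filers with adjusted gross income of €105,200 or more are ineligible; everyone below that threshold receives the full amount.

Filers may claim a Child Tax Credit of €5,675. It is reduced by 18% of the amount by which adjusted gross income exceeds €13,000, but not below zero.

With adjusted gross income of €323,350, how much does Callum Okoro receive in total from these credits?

€684

Earned Income Credit: income exceeds €312,900 by €10,450, which is 11 full-or-partial €1,000 increments; reduction = 11 × €25 = €275, leaving €684.
Rural Housing Credit: €323,350 meets or exceeds the €105,200 cutoff, so the credit is €0.
Child Tax Credit: 18% of the €310,350 excess over €13,000 is €55,863 ≥ base, so the credit is €0.
Total: €684 + €0 + €0 = €684.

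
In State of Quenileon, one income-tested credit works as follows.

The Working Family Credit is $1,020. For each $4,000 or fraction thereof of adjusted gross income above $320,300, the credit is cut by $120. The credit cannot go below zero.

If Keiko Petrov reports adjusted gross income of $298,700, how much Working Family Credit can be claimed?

Working Family Credit: $298,700 is at or below the $320,300 threshold, so the full $1,020 applies.

$1,020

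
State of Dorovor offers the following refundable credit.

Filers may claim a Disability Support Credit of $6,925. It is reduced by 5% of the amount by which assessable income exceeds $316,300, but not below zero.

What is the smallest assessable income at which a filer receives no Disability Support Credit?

The credit falls by 5% of each dollar above $316,300, so it reaches zero when the excess is $6,925 / 5% = $138,500: income = $316,300 + $138,500 = $454,800.

$454,800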